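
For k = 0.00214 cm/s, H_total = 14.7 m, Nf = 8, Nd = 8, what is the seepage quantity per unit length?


Result: 0.0003146 m^3/s per m

Derivation:
Convert k to m/s for unit consistency with H:
k = 0.00214 cm/s = 0.00214 / 100 m/s = 2.14e-05 m/s
Using q = k * H * Nf / Nd
Nf / Nd = 8 / 8 = 1.0
q = 2.14e-05 * 14.7 * 1.0
q = 0.0003146 m^3/s per m


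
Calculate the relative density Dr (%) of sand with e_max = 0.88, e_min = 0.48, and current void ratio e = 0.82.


Result: 15.0 %

Derivation:
Using Dr = (e_max - e) / (e_max - e_min) * 100
e_max - e = 0.88 - 0.82 = 0.06
e_max - e_min = 0.88 - 0.48 = 0.4
Dr = 0.06 / 0.4 * 100
Dr = 15.0 %


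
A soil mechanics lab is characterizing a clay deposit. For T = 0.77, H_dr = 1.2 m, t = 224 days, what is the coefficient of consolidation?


Result: 0.00495 m^2/day

Derivation:
Using cv = T * H_dr^2 / t
H_dr^2 = 1.2^2 = 1.44
cv = 0.77 * 1.44 / 224
cv = 0.00495 m^2/day


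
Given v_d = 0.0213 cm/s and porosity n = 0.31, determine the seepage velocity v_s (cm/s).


Using v_s = v_d / n
v_s = 0.0213 / 0.31
v_s = 0.06871 cm/s


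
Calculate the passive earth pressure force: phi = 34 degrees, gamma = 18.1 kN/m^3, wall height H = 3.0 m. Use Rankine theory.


Compute passive earth pressure coefficient:
Kp = tan^2(45 + phi/2) = tan^2(62.0) = 3.537132
Compute passive force:
Pp = 0.5 * Kp * gamma * H^2
Pp = 0.5 * 3.537132 * 18.1 * 3.0^2
Pp = 288.1 kN/m


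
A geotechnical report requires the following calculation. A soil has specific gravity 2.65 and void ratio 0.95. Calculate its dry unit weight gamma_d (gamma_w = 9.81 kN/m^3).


Result: 13.332 kN/m^3

Derivation:
Using gamma_d = Gs * gamma_w / (1 + e)
gamma_d = 2.65 * 9.81 / (1 + 0.95)
gamma_d = 2.65 * 9.81 / 1.95
gamma_d = 13.332 kN/m^3


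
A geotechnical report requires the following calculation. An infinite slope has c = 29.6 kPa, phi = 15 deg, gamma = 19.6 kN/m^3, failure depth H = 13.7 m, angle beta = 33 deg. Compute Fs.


Using Fs = c / (gamma*H*sin(beta)*cos(beta)) + tan(phi)/tan(beta)
Cohesion contribution = 29.6 / (19.6*13.7*sin(33)*cos(33))
Cohesion contribution = 0.241332
Friction contribution = tan(15)/tan(33) = 0.412606
Fs = 0.241332 + 0.412606
Fs = 0.654


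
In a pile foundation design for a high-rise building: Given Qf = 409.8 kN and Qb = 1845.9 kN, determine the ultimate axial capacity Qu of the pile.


Result: 2255.7 kN

Derivation:
Using Qu = Qf + Qb
Qu = 409.8 + 1845.9
Qu = 2255.7 kN


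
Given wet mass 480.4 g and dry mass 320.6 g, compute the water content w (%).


Using w = (m_wet - m_dry) / m_dry * 100
m_wet - m_dry = 480.4 - 320.6 = 159.8 g
w = 159.8 / 320.6 * 100
w = 49.84 %


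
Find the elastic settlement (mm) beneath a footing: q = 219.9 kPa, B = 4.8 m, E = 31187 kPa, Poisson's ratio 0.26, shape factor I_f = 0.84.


Result: 26.508 mm

Derivation:
Using Se = q * B * (1 - nu^2) * I_f / E
1 - nu^2 = 1 - 0.26^2 = 0.9324
Se = 219.9 * 4.8 * 0.9324 * 0.84 / 31187
Se = 0.026508 m
Convert to mm: Se = 0.026508 * 1000 = 26.508 mm


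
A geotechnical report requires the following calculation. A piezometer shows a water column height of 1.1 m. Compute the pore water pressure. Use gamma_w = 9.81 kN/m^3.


Using u = gamma_w * h_w
u = 9.81 * 1.1
u = 10.79 kPa


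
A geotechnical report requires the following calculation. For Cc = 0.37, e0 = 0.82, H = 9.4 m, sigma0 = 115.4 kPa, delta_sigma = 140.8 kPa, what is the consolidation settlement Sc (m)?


Result: 0.6619 m

Derivation:
Using Sc = Cc * H / (1 + e0) * log10((sigma0 + delta_sigma) / sigma0)
Stress ratio = (115.4 + 140.8) / 115.4 = 2.2201
log10(2.2201) = 0.346373
Cc * H / (1 + e0) = 0.37 * 9.4 / (1 + 0.82) = 1.91099
Sc = 1.91099 * 0.346373
Sc = 0.6619 m


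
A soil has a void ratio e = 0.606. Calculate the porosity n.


Using the relation n = e / (1 + e)
n = 0.606 / (1 + 0.606)
n = 0.606 / 1.606
n = 0.3773


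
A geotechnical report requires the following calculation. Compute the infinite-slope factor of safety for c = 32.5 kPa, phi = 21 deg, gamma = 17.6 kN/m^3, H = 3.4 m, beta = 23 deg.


Using Fs = c / (gamma*H*sin(beta)*cos(beta)) + tan(phi)/tan(beta)
Cohesion contribution = 32.5 / (17.6*3.4*sin(23)*cos(23))
Cohesion contribution = 1.51004
Friction contribution = tan(21)/tan(23) = 0.904327
Fs = 1.51004 + 0.904327
Fs = 2.414


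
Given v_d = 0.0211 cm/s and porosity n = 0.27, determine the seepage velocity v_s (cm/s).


Using v_s = v_d / n
v_s = 0.0211 / 0.27
v_s = 0.07815 cm/s


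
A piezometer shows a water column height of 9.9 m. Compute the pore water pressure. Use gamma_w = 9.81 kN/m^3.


Using u = gamma_w * h_w
u = 9.81 * 9.9
u = 97.12 kPa


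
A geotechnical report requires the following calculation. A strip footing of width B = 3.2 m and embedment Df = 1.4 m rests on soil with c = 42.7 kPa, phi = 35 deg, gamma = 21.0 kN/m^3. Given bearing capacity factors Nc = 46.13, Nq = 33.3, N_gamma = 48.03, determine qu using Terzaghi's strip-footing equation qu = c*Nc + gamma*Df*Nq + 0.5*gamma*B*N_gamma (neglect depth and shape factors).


Compute qu = c*Nc + gamma*Df*Nq + 0.5*gamma*B*N_gamma
Term 1: 42.7 * 46.13 = 1969.751
Term 2: 21.0 * 1.4 * 33.3 = 979.02
Term 3: 0.5 * 21.0 * 3.2 * 48.03 = 1613.808
qu = 1969.751 + 979.02 + 1613.808
qu = 4562.58 kPa


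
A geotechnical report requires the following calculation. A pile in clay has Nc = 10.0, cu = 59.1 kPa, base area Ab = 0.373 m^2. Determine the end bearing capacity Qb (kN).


Result: 220.44 kN

Derivation:
Using Qb = Nc * cu * Ab
Qb = 10.0 * 59.1 * 0.373
Qb = 220.44 kN


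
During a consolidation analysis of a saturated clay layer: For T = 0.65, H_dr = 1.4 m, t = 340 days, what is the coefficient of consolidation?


Result: 0.00375 m^2/day

Derivation:
Using cv = T * H_dr^2 / t
H_dr^2 = 1.4^2 = 1.96
cv = 0.65 * 1.96 / 340
cv = 0.00375 m^2/day


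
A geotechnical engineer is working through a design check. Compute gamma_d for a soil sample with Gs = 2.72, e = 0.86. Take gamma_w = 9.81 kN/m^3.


Using gamma_d = Gs * gamma_w / (1 + e)
gamma_d = 2.72 * 9.81 / (1 + 0.86)
gamma_d = 2.72 * 9.81 / 1.86
gamma_d = 14.346 kN/m^3


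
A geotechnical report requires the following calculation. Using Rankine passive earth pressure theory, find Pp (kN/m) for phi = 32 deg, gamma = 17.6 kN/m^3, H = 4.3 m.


Compute passive earth pressure coefficient:
Kp = tan^2(45 + phi/2) = tan^2(61.0) = 3.254588
Compute passive force:
Pp = 0.5 * Kp * gamma * H^2
Pp = 0.5 * 3.254588 * 17.6 * 4.3^2
Pp = 529.56 kN/m


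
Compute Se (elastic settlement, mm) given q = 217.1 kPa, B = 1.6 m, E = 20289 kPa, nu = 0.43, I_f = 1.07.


Using Se = q * B * (1 - nu^2) * I_f / E
1 - nu^2 = 1 - 0.43^2 = 0.8151
Se = 217.1 * 1.6 * 0.8151 * 1.07 / 20289
Se = 0.014932 m
Convert to mm: Se = 0.014932 * 1000 = 14.932 mm


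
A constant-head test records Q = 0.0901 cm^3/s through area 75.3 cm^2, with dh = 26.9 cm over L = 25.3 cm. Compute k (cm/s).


Result: 0.001125 cm/s

Derivation:
Compute hydraulic gradient:
i = dh / L = 26.9 / 25.3 = 1.06324
Then apply Darcy's law:
k = Q / (A * i)
k = 0.0901 / (75.3 * 1.06324)
k = 0.0901 / 80.0621
k = 0.001125 cm/s


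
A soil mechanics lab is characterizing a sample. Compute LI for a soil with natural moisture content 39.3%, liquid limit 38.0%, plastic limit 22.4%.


Result: 1.083

Derivation:
First compute the plasticity index:
PI = LL - PL = 38.0 - 22.4 = 15.6
Then compute the liquidity index:
LI = (w - PL) / PI
LI = (39.3 - 22.4) / 15.6
LI = 1.083


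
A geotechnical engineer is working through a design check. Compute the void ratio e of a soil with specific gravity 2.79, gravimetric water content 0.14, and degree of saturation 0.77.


Result: 0.5073

Derivation:
Using the relation e = Gs * w / S
e = 2.79 * 0.14 / 0.77
e = 0.5073


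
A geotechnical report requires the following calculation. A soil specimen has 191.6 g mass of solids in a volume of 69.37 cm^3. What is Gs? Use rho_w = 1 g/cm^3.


Using Gs = m_s / (V_s * rho_w)
Since rho_w = 1 g/cm^3:
Gs = 191.6 / 69.37
Gs = 2.762


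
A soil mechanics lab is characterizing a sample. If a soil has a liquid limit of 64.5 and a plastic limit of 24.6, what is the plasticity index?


Result: 39.9

Derivation:
Using PI = LL - PL
PI = 64.5 - 24.6
PI = 39.9


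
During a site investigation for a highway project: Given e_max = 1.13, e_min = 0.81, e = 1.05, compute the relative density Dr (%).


Using Dr = (e_max - e) / (e_max - e_min) * 100
e_max - e = 1.13 - 1.05 = 0.08
e_max - e_min = 1.13 - 0.81 = 0.32
Dr = 0.08 / 0.32 * 100
Dr = 25.0 %


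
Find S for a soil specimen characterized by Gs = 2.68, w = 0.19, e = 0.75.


Using S = Gs * w / e
S = 2.68 * 0.19 / 0.75
S = 0.6789


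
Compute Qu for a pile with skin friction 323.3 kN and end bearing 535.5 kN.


Result: 858.8 kN

Derivation:
Using Qu = Qf + Qb
Qu = 323.3 + 535.5
Qu = 858.8 kN


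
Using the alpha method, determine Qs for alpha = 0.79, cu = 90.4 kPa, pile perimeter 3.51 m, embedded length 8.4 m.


Result: 2105.63 kN

Derivation:
Using Qs = alpha * cu * perimeter * L
Qs = 0.79 * 90.4 * 3.51 * 8.4
Qs = 2105.63 kN


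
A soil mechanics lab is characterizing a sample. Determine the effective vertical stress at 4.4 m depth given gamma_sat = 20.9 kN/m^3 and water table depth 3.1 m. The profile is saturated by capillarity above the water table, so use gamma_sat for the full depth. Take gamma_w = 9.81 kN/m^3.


Total stress = gamma_sat * depth
sigma = 20.9 * 4.4 = 91.96 kPa
Pore water pressure u = gamma_w * (depth - d_wt)
u = 9.81 * (4.4 - 3.1) = 12.753 kPa
Effective stress = sigma - u
sigma' = 91.96 - 12.753 = 79.21 kPa


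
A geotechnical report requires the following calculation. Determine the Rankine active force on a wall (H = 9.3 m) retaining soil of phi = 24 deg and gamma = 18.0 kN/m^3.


Compute active earth pressure coefficient:
Ka = tan^2(45 - phi/2) = tan^2(33.0) = 0.42173
Compute active force:
Pa = 0.5 * Ka * gamma * H^2
Pa = 0.5 * 0.42173 * 18.0 * 9.3^2
Pa = 328.28 kN/m


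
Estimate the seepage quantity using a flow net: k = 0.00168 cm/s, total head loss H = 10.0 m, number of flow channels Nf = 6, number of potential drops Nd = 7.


Convert k to m/s for unit consistency with H:
k = 0.00168 cm/s = 0.00168 / 100 m/s = 1.68e-05 m/s
Using q = k * H * Nf / Nd
Nf / Nd = 6 / 7 = 0.8571
q = 1.68e-05 * 10.0 * 0.8571
q = 0.000144 m^3/s per m


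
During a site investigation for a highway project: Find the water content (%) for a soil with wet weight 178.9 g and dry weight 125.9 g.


Using w = (m_wet - m_dry) / m_dry * 100
m_wet - m_dry = 178.9 - 125.9 = 53.0 g
w = 53.0 / 125.9 * 100
w = 42.1 %


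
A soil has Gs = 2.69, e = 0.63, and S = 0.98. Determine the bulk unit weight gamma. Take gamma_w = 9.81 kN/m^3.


Using gamma = gamma_w * (Gs + S*e) / (1 + e)
Numerator: Gs + S*e = 2.69 + 0.98*0.63 = 3.3074
Denominator: 1 + e = 1 + 0.63 = 1.63
gamma = 9.81 * 3.3074 / 1.63
gamma = 19.905 kN/m^3


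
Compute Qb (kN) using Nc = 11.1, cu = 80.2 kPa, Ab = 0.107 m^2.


Using Qb = Nc * cu * Ab
Qb = 11.1 * 80.2 * 0.107
Qb = 95.25 kN


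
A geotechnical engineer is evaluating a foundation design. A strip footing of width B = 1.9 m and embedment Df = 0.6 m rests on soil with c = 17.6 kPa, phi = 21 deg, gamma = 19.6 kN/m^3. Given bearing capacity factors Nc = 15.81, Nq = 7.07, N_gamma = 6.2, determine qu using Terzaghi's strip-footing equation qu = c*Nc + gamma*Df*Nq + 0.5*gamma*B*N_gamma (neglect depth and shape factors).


Result: 476.84 kPa

Derivation:
Compute qu = c*Nc + gamma*Df*Nq + 0.5*gamma*B*N_gamma
Term 1: 17.6 * 15.81 = 278.256
Term 2: 19.6 * 0.6 * 7.07 = 83.1432
Term 3: 0.5 * 19.6 * 1.9 * 6.2 = 115.444
qu = 278.256 + 83.1432 + 115.444
qu = 476.84 kPa


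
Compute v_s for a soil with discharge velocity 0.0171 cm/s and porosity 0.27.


Result: 0.06333 cm/s

Derivation:
Using v_s = v_d / n
v_s = 0.0171 / 0.27
v_s = 0.06333 cm/s


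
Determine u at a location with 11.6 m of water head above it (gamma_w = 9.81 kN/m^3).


Result: 113.8 kPa

Derivation:
Using u = gamma_w * h_w
u = 9.81 * 11.6
u = 113.8 kPa


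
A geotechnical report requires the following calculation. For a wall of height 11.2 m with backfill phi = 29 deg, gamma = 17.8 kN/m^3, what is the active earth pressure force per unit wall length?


Compute active earth pressure coefficient:
Ka = tan^2(45 - phi/2) = tan^2(30.5) = 0.346974
Compute active force:
Pa = 0.5 * Ka * gamma * H^2
Pa = 0.5 * 0.346974 * 17.8 * 11.2^2
Pa = 387.37 kN/m


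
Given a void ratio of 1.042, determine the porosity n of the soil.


Using the relation n = e / (1 + e)
n = 1.042 / (1 + 1.042)
n = 1.042 / 2.042
n = 0.5103


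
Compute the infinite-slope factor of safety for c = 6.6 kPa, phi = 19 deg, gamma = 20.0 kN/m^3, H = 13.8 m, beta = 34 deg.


Result: 0.562

Derivation:
Using Fs = c / (gamma*H*sin(beta)*cos(beta)) + tan(phi)/tan(beta)
Cohesion contribution = 6.6 / (20.0*13.8*sin(34)*cos(34))
Cohesion contribution = 0.0515821
Friction contribution = tan(19)/tan(34) = 0.510487
Fs = 0.0515821 + 0.510487
Fs = 0.562


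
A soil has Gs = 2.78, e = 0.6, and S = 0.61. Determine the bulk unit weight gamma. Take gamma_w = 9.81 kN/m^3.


Using gamma = gamma_w * (Gs + S*e) / (1 + e)
Numerator: Gs + S*e = 2.78 + 0.61*0.6 = 3.146
Denominator: 1 + e = 1 + 0.6 = 1.6
gamma = 9.81 * 3.146 / 1.6
gamma = 19.289 kN/m^3


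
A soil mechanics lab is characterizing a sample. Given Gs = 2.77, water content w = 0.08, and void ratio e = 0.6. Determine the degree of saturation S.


Result: 0.3693

Derivation:
Using S = Gs * w / e
S = 2.77 * 0.08 / 0.6
S = 0.3693


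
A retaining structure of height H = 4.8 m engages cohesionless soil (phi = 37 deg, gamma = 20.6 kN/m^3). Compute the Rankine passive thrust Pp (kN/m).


Compute passive earth pressure coefficient:
Kp = tan^2(45 + phi/2) = tan^2(63.5) = 4.022791
Compute passive force:
Pp = 0.5 * Kp * gamma * H^2
Pp = 0.5 * 4.022791 * 20.6 * 4.8^2
Pp = 954.66 kN/m


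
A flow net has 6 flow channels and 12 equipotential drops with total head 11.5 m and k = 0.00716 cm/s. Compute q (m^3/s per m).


Result: 0.0004117 m^3/s per m

Derivation:
Convert k to m/s for unit consistency with H:
k = 0.00716 cm/s = 0.00716 / 100 m/s = 7.16e-05 m/s
Using q = k * H * Nf / Nd
Nf / Nd = 6 / 12 = 0.5
q = 7.16e-05 * 11.5 * 0.5
q = 0.0004117 m^3/s per m


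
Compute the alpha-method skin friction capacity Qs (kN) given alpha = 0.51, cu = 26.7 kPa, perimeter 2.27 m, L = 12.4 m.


Using Qs = alpha * cu * perimeter * L
Qs = 0.51 * 26.7 * 2.27 * 12.4
Qs = 383.29 kN


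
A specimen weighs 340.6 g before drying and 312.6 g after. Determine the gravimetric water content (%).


Result: 8.96 %

Derivation:
Using w = (m_wet - m_dry) / m_dry * 100
m_wet - m_dry = 340.6 - 312.6 = 28.0 g
w = 28.0 / 312.6 * 100
w = 8.96 %


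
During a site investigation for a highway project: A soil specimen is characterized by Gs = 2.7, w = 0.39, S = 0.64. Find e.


Using the relation e = Gs * w / S
e = 2.7 * 0.39 / 0.64
e = 1.6453


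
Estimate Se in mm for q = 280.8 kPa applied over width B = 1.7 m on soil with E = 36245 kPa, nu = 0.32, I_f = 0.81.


Result: 9.576 mm

Derivation:
Using Se = q * B * (1 - nu^2) * I_f / E
1 - nu^2 = 1 - 0.32^2 = 0.8976
Se = 280.8 * 1.7 * 0.8976 * 0.81 / 36245
Se = 0.009576 m
Convert to mm: Se = 0.009576 * 1000 = 9.576 mm


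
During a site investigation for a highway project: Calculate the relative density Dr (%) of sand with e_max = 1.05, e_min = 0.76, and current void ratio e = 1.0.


Result: 17.24 %

Derivation:
Using Dr = (e_max - e) / (e_max - e_min) * 100
e_max - e = 1.05 - 1.0 = 0.05
e_max - e_min = 1.05 - 0.76 = 0.29
Dr = 0.05 / 0.29 * 100
Dr = 17.24 %


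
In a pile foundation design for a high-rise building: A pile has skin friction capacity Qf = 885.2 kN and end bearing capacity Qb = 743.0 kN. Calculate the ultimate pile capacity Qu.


Result: 1628.2 kN

Derivation:
Using Qu = Qf + Qb
Qu = 885.2 + 743.0
Qu = 1628.2 kN


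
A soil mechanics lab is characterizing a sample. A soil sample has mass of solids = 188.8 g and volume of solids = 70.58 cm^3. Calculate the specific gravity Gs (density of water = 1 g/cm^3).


Using Gs = m_s / (V_s * rho_w)
Since rho_w = 1 g/cm^3:
Gs = 188.8 / 70.58
Gs = 2.675


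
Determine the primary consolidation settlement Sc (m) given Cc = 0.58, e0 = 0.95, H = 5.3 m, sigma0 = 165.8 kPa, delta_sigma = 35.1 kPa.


Using Sc = Cc * H / (1 + e0) * log10((sigma0 + delta_sigma) / sigma0)
Stress ratio = (165.8 + 35.1) / 165.8 = 1.2117
log10(1.2117) = 0.0833954
Cc * H / (1 + e0) = 0.58 * 5.3 / (1 + 0.95) = 1.57641
Sc = 1.57641 * 0.0833954
Sc = 0.1315 m


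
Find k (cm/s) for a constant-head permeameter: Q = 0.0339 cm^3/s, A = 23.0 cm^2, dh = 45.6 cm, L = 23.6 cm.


Compute hydraulic gradient:
i = dh / L = 45.6 / 23.6 = 1.9322
Then apply Darcy's law:
k = Q / (A * i)
k = 0.0339 / (23.0 * 1.9322)
k = 0.0339 / 44.4407
k = 0.000763 cm/s


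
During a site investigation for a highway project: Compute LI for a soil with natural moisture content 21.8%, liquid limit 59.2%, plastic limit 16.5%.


Result: 0.124

Derivation:
First compute the plasticity index:
PI = LL - PL = 59.2 - 16.5 = 42.7
Then compute the liquidity index:
LI = (w - PL) / PI
LI = (21.8 - 16.5) / 42.7
LI = 0.124


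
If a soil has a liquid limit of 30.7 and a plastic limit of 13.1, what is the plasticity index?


Result: 17.6

Derivation:
Using PI = LL - PL
PI = 30.7 - 13.1
PI = 17.6


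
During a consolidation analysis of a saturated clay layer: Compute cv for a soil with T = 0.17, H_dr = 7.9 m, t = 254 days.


Using cv = T * H_dr^2 / t
H_dr^2 = 7.9^2 = 62.41
cv = 0.17 * 62.41 / 254
cv = 0.04177 m^2/day


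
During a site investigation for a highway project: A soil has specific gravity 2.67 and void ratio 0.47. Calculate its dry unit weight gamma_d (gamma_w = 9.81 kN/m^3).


Using gamma_d = Gs * gamma_w / (1 + e)
gamma_d = 2.67 * 9.81 / (1 + 0.47)
gamma_d = 2.67 * 9.81 / 1.47
gamma_d = 17.818 kN/m^3


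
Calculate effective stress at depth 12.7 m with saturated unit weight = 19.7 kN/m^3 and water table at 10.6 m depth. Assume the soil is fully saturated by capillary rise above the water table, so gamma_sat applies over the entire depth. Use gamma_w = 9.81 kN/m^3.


Result: 229.59 kPa

Derivation:
Total stress = gamma_sat * depth
sigma = 19.7 * 12.7 = 250.19 kPa
Pore water pressure u = gamma_w * (depth - d_wt)
u = 9.81 * (12.7 - 10.6) = 20.601 kPa
Effective stress = sigma - u
sigma' = 250.19 - 20.601 = 229.59 kPa


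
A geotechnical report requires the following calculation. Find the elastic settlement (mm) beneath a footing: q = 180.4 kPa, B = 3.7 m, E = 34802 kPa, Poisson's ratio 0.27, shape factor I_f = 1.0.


Using Se = q * B * (1 - nu^2) * I_f / E
1 - nu^2 = 1 - 0.27^2 = 0.9271
Se = 180.4 * 3.7 * 0.9271 * 1.0 / 34802
Se = 0.017781 m
Convert to mm: Se = 0.017781 * 1000 = 17.781 mm


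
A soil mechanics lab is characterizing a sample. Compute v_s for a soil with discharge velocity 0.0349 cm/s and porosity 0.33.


Using v_s = v_d / n
v_s = 0.0349 / 0.33
v_s = 0.10576 cm/s


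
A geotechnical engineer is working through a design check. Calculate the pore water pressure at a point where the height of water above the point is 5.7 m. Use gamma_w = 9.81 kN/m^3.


Result: 55.92 kPa

Derivation:
Using u = gamma_w * h_w
u = 9.81 * 5.7
u = 55.92 kPa


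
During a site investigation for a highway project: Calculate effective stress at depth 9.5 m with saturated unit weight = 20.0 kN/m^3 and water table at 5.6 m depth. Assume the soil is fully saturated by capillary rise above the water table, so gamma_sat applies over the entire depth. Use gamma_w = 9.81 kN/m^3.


Total stress = gamma_sat * depth
sigma = 20.0 * 9.5 = 190.0 kPa
Pore water pressure u = gamma_w * (depth - d_wt)
u = 9.81 * (9.5 - 5.6) = 38.259 kPa
Effective stress = sigma - u
sigma' = 190.0 - 38.259 = 151.74 kPa


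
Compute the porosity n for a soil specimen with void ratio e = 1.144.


Using the relation n = e / (1 + e)
n = 1.144 / (1 + 1.144)
n = 1.144 / 2.144
n = 0.5336


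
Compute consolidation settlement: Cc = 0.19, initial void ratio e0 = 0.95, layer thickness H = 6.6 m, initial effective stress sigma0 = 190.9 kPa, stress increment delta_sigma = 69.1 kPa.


Using Sc = Cc * H / (1 + e0) * log10((sigma0 + delta_sigma) / sigma0)
Stress ratio = (190.9 + 69.1) / 190.9 = 1.36197
log10(1.36197) = 0.134167
Cc * H / (1 + e0) = 0.19 * 6.6 / (1 + 0.95) = 0.643077
Sc = 0.643077 * 0.134167
Sc = 0.0863 m


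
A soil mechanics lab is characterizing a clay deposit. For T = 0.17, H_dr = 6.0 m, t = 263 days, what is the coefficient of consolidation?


Using cv = T * H_dr^2 / t
H_dr^2 = 6.0^2 = 36.0
cv = 0.17 * 36.0 / 263
cv = 0.02327 m^2/day


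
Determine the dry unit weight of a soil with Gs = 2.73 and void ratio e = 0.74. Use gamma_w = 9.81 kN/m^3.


Result: 15.392 kN/m^3

Derivation:
Using gamma_d = Gs * gamma_w / (1 + e)
gamma_d = 2.73 * 9.81 / (1 + 0.74)
gamma_d = 2.73 * 9.81 / 1.74
gamma_d = 15.392 kN/m^3


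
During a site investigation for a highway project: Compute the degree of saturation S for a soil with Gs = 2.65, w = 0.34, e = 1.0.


Result: 0.901

Derivation:
Using S = Gs * w / e
S = 2.65 * 0.34 / 1.0
S = 0.901


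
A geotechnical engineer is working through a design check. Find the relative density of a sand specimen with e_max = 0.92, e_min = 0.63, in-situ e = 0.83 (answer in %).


Result: 31.03 %

Derivation:
Using Dr = (e_max - e) / (e_max - e_min) * 100
e_max - e = 0.92 - 0.83 = 0.09
e_max - e_min = 0.92 - 0.63 = 0.29
Dr = 0.09 / 0.29 * 100
Dr = 31.03 %


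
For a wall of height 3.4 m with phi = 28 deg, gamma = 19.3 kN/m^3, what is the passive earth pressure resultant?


Compute passive earth pressure coefficient:
Kp = tan^2(45 + phi/2) = tan^2(59.0) = 2.769826
Compute passive force:
Pp = 0.5 * Kp * gamma * H^2
Pp = 0.5 * 2.769826 * 19.3 * 3.4^2
Pp = 308.99 kN/m


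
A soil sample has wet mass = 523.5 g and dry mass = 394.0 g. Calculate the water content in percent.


Using w = (m_wet - m_dry) / m_dry * 100
m_wet - m_dry = 523.5 - 394.0 = 129.5 g
w = 129.5 / 394.0 * 100
w = 32.87 %


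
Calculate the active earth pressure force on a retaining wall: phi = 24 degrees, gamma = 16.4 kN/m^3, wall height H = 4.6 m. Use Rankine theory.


Compute active earth pressure coefficient:
Ka = tan^2(45 - phi/2) = tan^2(33.0) = 0.42173
Compute active force:
Pa = 0.5 * Ka * gamma * H^2
Pa = 0.5 * 0.42173 * 16.4 * 4.6^2
Pa = 73.18 kN/m


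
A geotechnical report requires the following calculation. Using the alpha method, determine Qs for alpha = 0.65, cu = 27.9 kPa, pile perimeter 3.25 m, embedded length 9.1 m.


Using Qs = alpha * cu * perimeter * L
Qs = 0.65 * 27.9 * 3.25 * 9.1
Qs = 536.34 kN


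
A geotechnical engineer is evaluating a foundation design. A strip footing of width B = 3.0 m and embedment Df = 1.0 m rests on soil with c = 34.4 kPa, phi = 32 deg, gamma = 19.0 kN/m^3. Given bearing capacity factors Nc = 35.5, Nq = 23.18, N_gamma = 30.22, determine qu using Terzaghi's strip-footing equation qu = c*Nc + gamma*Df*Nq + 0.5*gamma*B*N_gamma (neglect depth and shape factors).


Result: 2522.89 kPa

Derivation:
Compute qu = c*Nc + gamma*Df*Nq + 0.5*gamma*B*N_gamma
Term 1: 34.4 * 35.5 = 1221.2
Term 2: 19.0 * 1.0 * 23.18 = 440.42
Term 3: 0.5 * 19.0 * 3.0 * 30.22 = 861.27
qu = 1221.2 + 440.42 + 861.27
qu = 2522.89 kPa


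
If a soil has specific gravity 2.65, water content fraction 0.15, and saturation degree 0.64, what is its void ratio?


Using the relation e = Gs * w / S
e = 2.65 * 0.15 / 0.64
e = 0.6211


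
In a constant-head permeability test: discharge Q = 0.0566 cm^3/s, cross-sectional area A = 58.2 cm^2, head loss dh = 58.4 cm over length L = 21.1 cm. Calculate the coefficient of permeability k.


Compute hydraulic gradient:
i = dh / L = 58.4 / 21.1 = 2.76777
Then apply Darcy's law:
k = Q / (A * i)
k = 0.0566 / (58.2 * 2.76777)
k = 0.0566 / 161.084
k = 0.000351 cm/s


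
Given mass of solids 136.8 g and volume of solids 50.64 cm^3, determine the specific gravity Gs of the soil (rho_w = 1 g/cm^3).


Result: 2.701

Derivation:
Using Gs = m_s / (V_s * rho_w)
Since rho_w = 1 g/cm^3:
Gs = 136.8 / 50.64
Gs = 2.701


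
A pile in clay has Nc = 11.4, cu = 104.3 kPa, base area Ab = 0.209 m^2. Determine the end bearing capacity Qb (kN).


Result: 248.51 kN

Derivation:
Using Qb = Nc * cu * Ab
Qb = 11.4 * 104.3 * 0.209
Qb = 248.51 kN


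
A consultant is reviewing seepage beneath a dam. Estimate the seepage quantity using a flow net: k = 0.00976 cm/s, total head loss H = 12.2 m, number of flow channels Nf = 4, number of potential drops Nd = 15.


Convert k to m/s for unit consistency with H:
k = 0.00976 cm/s = 0.00976 / 100 m/s = 9.76e-05 m/s
Using q = k * H * Nf / Nd
Nf / Nd = 4 / 15 = 0.2667
q = 9.76e-05 * 12.2 * 0.2667
q = 0.0003175 m^3/s per m


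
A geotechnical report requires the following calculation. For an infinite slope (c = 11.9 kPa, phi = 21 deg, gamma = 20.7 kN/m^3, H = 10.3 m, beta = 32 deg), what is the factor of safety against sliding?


Using Fs = c / (gamma*H*sin(beta)*cos(beta)) + tan(phi)/tan(beta)
Cohesion contribution = 11.9 / (20.7*10.3*sin(32)*cos(32))
Cohesion contribution = 0.124196
Friction contribution = tan(21)/tan(32) = 0.614311
Fs = 0.124196 + 0.614311
Fs = 0.739


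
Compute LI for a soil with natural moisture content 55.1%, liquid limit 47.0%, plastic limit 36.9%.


Result: 1.802

Derivation:
First compute the plasticity index:
PI = LL - PL = 47.0 - 36.9 = 10.1
Then compute the liquidity index:
LI = (w - PL) / PI
LI = (55.1 - 36.9) / 10.1
LI = 1.802


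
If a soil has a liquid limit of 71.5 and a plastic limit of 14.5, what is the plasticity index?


Result: 57.0

Derivation:
Using PI = LL - PL
PI = 71.5 - 14.5
PI = 57.0


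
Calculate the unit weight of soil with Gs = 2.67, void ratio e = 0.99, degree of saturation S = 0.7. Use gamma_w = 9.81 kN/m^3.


Result: 16.578 kN/m^3

Derivation:
Using gamma = gamma_w * (Gs + S*e) / (1 + e)
Numerator: Gs + S*e = 2.67 + 0.7*0.99 = 3.363
Denominator: 1 + e = 1 + 0.99 = 1.99
gamma = 9.81 * 3.363 / 1.99
gamma = 16.578 kN/m^3


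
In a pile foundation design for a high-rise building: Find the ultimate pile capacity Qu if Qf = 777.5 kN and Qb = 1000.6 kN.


Using Qu = Qf + Qb
Qu = 777.5 + 1000.6
Qu = 1778.1 kN


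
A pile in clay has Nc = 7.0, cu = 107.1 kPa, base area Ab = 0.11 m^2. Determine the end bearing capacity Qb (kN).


Using Qb = Nc * cu * Ab
Qb = 7.0 * 107.1 * 0.11
Qb = 82.47 kN


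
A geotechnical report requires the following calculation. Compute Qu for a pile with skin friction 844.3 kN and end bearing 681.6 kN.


Using Qu = Qf + Qb
Qu = 844.3 + 681.6
Qu = 1525.9 kN


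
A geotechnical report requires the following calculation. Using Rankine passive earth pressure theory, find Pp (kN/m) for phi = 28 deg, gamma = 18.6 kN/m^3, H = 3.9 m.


Compute passive earth pressure coefficient:
Kp = tan^2(45 + phi/2) = tan^2(59.0) = 2.769826
Compute passive force:
Pp = 0.5 * Kp * gamma * H^2
Pp = 0.5 * 2.769826 * 18.6 * 3.9^2
Pp = 391.8 kN/m


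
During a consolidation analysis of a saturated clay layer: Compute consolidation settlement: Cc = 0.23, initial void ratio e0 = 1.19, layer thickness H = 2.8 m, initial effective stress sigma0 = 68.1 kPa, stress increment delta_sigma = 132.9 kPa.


Using Sc = Cc * H / (1 + e0) * log10((sigma0 + delta_sigma) / sigma0)
Stress ratio = (68.1 + 132.9) / 68.1 = 2.95154
log10(2.95154) = 0.470049
Cc * H / (1 + e0) = 0.23 * 2.8 / (1 + 1.19) = 0.294064
Sc = 0.294064 * 0.470049
Sc = 0.1382 m


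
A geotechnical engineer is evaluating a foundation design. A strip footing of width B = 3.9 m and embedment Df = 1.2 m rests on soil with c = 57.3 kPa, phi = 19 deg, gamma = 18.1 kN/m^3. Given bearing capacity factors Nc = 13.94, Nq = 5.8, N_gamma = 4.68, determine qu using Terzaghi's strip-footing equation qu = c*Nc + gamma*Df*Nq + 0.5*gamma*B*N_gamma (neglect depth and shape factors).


Compute qu = c*Nc + gamma*Df*Nq + 0.5*gamma*B*N_gamma
Term 1: 57.3 * 13.94 = 798.762
Term 2: 18.1 * 1.2 * 5.8 = 125.976
Term 3: 0.5 * 18.1 * 3.9 * 4.68 = 165.1806
qu = 798.762 + 125.976 + 165.1806
qu = 1089.92 kPa


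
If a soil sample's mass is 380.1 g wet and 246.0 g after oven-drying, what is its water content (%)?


Using w = (m_wet - m_dry) / m_dry * 100
m_wet - m_dry = 380.1 - 246.0 = 134.1 g
w = 134.1 / 246.0 * 100
w = 54.51 %


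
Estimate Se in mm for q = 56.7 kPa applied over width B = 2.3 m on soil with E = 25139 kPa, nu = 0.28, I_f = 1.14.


Using Se = q * B * (1 - nu^2) * I_f / E
1 - nu^2 = 1 - 0.28^2 = 0.9216
Se = 56.7 * 2.3 * 0.9216 * 1.14 / 25139
Se = 0.005450 m
Convert to mm: Se = 0.005450 * 1000 = 5.45 mm


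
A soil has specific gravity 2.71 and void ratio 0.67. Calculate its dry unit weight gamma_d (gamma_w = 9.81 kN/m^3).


Using gamma_d = Gs * gamma_w / (1 + e)
gamma_d = 2.71 * 9.81 / (1 + 0.67)
gamma_d = 2.71 * 9.81 / 1.67
gamma_d = 15.919 kN/m^3


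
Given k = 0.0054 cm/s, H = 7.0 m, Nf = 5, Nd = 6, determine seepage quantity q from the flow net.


Convert k to m/s for unit consistency with H:
k = 0.0054 cm/s = 0.0054 / 100 m/s = 5.4e-05 m/s
Using q = k * H * Nf / Nd
Nf / Nd = 5 / 6 = 0.8333
q = 5.4e-05 * 7.0 * 0.8333
q = 0.000315 m^3/s per m


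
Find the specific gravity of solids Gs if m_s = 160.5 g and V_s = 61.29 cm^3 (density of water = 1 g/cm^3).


Using Gs = m_s / (V_s * rho_w)
Since rho_w = 1 g/cm^3:
Gs = 160.5 / 61.29
Gs = 2.619


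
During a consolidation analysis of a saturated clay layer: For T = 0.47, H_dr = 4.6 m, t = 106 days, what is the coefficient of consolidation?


Using cv = T * H_dr^2 / t
H_dr^2 = 4.6^2 = 21.16
cv = 0.47 * 21.16 / 106
cv = 0.09382 m^2/day


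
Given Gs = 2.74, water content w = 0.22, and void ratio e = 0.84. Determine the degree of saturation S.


Using S = Gs * w / e
S = 2.74 * 0.22 / 0.84
S = 0.7176


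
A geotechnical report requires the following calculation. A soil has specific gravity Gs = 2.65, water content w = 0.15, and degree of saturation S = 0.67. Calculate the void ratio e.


Result: 0.5933

Derivation:
Using the relation e = Gs * w / S
e = 2.65 * 0.15 / 0.67
e = 0.5933


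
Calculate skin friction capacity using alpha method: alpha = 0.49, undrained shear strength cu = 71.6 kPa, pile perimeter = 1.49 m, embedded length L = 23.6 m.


Result: 1233.69 kN

Derivation:
Using Qs = alpha * cu * perimeter * L
Qs = 0.49 * 71.6 * 1.49 * 23.6
Qs = 1233.69 kN


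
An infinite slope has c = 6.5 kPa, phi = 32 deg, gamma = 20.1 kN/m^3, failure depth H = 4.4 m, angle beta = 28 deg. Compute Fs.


Using Fs = c / (gamma*H*sin(beta)*cos(beta)) + tan(phi)/tan(beta)
Cohesion contribution = 6.5 / (20.1*4.4*sin(28)*cos(28))
Cohesion contribution = 0.177305
Friction contribution = tan(32)/tan(28) = 1.17521
Fs = 0.177305 + 1.17521
Fs = 1.353


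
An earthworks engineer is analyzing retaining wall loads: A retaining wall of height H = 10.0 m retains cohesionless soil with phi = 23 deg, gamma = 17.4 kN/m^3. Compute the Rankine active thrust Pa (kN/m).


Compute active earth pressure coefficient:
Ka = tan^2(45 - phi/2) = tan^2(33.5) = 0.438092
Compute active force:
Pa = 0.5 * Ka * gamma * H^2
Pa = 0.5 * 0.438092 * 17.4 * 10.0^2
Pa = 381.14 kN/m


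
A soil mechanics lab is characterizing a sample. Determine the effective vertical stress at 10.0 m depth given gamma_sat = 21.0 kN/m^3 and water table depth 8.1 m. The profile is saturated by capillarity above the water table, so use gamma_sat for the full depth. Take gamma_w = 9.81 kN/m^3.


Total stress = gamma_sat * depth
sigma = 21.0 * 10.0 = 210.0 kPa
Pore water pressure u = gamma_w * (depth - d_wt)
u = 9.81 * (10.0 - 8.1) = 18.639 kPa
Effective stress = sigma - u
sigma' = 210.0 - 18.639 = 191.36 kPa


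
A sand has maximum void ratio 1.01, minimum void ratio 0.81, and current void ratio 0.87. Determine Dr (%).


Result: 70.0 %

Derivation:
Using Dr = (e_max - e) / (e_max - e_min) * 100
e_max - e = 1.01 - 0.87 = 0.14
e_max - e_min = 1.01 - 0.81 = 0.2
Dr = 0.14 / 0.2 * 100
Dr = 70.0 %


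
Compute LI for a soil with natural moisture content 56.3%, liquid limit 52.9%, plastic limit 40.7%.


First compute the plasticity index:
PI = LL - PL = 52.9 - 40.7 = 12.2
Then compute the liquidity index:
LI = (w - PL) / PI
LI = (56.3 - 40.7) / 12.2
LI = 1.279


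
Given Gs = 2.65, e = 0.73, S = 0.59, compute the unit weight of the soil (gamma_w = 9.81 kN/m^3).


Using gamma = gamma_w * (Gs + S*e) / (1 + e)
Numerator: Gs + S*e = 2.65 + 0.59*0.73 = 3.0807
Denominator: 1 + e = 1 + 0.73 = 1.73
gamma = 9.81 * 3.0807 / 1.73
gamma = 17.469 kN/m^3


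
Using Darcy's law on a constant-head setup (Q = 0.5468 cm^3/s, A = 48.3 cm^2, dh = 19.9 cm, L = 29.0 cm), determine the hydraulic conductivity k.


Compute hydraulic gradient:
i = dh / L = 19.9 / 29.0 = 0.686207
Then apply Darcy's law:
k = Q / (A * i)
k = 0.5468 / (48.3 * 0.686207)
k = 0.5468 / 33.1438
k = 0.016498 cm/s


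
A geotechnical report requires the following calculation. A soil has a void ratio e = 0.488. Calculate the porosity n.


Using the relation n = e / (1 + e)
n = 0.488 / (1 + 0.488)
n = 0.488 / 1.488
n = 0.328


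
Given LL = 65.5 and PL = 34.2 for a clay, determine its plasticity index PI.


Result: 31.3

Derivation:
Using PI = LL - PL
PI = 65.5 - 34.2
PI = 31.3


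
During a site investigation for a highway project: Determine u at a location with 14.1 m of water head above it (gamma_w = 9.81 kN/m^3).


Using u = gamma_w * h_w
u = 9.81 * 14.1
u = 138.32 kPa


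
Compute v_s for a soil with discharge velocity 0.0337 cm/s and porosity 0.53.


Using v_s = v_d / n
v_s = 0.0337 / 0.53
v_s = 0.06358 cm/s


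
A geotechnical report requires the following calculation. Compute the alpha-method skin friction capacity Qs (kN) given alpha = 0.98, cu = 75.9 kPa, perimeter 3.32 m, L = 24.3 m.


Result: 6000.84 kN

Derivation:
Using Qs = alpha * cu * perimeter * L
Qs = 0.98 * 75.9 * 3.32 * 24.3
Qs = 6000.84 kN


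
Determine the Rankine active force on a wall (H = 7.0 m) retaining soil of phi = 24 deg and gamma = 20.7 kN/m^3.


Compute active earth pressure coefficient:
Ka = tan^2(45 - phi/2) = tan^2(33.0) = 0.42173
Compute active force:
Pa = 0.5 * Ka * gamma * H^2
Pa = 0.5 * 0.42173 * 20.7 * 7.0^2
Pa = 213.88 kN/m


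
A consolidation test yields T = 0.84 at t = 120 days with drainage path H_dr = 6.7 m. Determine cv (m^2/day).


Result: 0.31423 m^2/day

Derivation:
Using cv = T * H_dr^2 / t
H_dr^2 = 6.7^2 = 44.89
cv = 0.84 * 44.89 / 120
cv = 0.31423 m^2/day


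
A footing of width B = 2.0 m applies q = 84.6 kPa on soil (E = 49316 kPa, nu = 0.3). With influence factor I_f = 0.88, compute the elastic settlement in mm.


Using Se = q * B * (1 - nu^2) * I_f / E
1 - nu^2 = 1 - 0.3^2 = 0.91
Se = 84.6 * 2.0 * 0.91 * 0.88 / 49316
Se = 0.002747 m
Convert to mm: Se = 0.002747 * 1000 = 2.747 mm


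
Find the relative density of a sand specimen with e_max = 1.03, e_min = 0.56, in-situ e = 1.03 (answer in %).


Using Dr = (e_max - e) / (e_max - e_min) * 100
e_max - e = 1.03 - 1.03 = 0.0
e_max - e_min = 1.03 - 0.56 = 0.47
Dr = 0.0 / 0.47 * 100
Dr = 0.0 %


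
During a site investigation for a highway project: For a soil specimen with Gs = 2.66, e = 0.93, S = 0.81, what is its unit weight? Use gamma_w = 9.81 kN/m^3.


Result: 17.349 kN/m^3

Derivation:
Using gamma = gamma_w * (Gs + S*e) / (1 + e)
Numerator: Gs + S*e = 2.66 + 0.81*0.93 = 3.4133
Denominator: 1 + e = 1 + 0.93 = 1.93
gamma = 9.81 * 3.4133 / 1.93
gamma = 17.349 kN/m^3


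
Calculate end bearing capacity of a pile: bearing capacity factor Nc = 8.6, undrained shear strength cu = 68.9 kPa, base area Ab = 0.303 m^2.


Using Qb = Nc * cu * Ab
Qb = 8.6 * 68.9 * 0.303
Qb = 179.54 kN


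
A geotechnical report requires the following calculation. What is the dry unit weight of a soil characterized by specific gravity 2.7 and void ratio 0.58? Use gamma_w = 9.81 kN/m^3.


Using gamma_d = Gs * gamma_w / (1 + e)
gamma_d = 2.7 * 9.81 / (1 + 0.58)
gamma_d = 2.7 * 9.81 / 1.58
gamma_d = 16.764 kN/m^3


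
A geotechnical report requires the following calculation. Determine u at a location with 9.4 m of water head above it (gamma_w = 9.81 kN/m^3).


Using u = gamma_w * h_w
u = 9.81 * 9.4
u = 92.21 kPa


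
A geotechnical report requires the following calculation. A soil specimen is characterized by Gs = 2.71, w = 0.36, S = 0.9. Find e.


Result: 1.084

Derivation:
Using the relation e = Gs * w / S
e = 2.71 * 0.36 / 0.9
e = 1.084


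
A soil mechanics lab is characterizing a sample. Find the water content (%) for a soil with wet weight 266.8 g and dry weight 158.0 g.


Using w = (m_wet - m_dry) / m_dry * 100
m_wet - m_dry = 266.8 - 158.0 = 108.8 g
w = 108.8 / 158.0 * 100
w = 68.86 %


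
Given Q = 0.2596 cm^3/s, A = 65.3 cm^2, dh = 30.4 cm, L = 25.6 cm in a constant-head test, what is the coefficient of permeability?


Compute hydraulic gradient:
i = dh / L = 30.4 / 25.6 = 1.1875
Then apply Darcy's law:
k = Q / (A * i)
k = 0.2596 / (65.3 * 1.1875)
k = 0.2596 / 77.5437
k = 0.003348 cm/s


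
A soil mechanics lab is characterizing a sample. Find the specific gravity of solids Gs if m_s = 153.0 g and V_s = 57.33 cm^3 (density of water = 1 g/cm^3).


Using Gs = m_s / (V_s * rho_w)
Since rho_w = 1 g/cm^3:
Gs = 153.0 / 57.33
Gs = 2.669


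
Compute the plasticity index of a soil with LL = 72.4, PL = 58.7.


Result: 13.7

Derivation:
Using PI = LL - PL
PI = 72.4 - 58.7
PI = 13.7


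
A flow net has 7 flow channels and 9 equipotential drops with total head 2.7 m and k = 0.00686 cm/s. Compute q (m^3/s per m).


Convert k to m/s for unit consistency with H:
k = 0.00686 cm/s = 0.00686 / 100 m/s = 6.86e-05 m/s
Using q = k * H * Nf / Nd
Nf / Nd = 7 / 9 = 0.7778
q = 6.86e-05 * 2.7 * 0.7778
q = 0.0001441 m^3/s per m


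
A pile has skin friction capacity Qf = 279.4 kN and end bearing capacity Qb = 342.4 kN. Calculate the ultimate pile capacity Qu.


Using Qu = Qf + Qb
Qu = 279.4 + 342.4
Qu = 621.8 kN


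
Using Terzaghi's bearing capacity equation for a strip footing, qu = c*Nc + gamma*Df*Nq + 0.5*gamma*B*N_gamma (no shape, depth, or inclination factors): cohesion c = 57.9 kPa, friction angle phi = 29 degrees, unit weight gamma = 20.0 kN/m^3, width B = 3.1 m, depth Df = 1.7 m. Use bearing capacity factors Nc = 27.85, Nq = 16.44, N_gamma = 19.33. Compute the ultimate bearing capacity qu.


Compute qu = c*Nc + gamma*Df*Nq + 0.5*gamma*B*N_gamma
Term 1: 57.9 * 27.85 = 1612.515
Term 2: 20.0 * 1.7 * 16.44 = 558.96
Term 3: 0.5 * 20.0 * 3.1 * 19.33 = 599.23
qu = 1612.515 + 558.96 + 599.23
qu = 2770.71 kPa


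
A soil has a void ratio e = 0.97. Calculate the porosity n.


Result: 0.4924

Derivation:
Using the relation n = e / (1 + e)
n = 0.97 / (1 + 0.97)
n = 0.97 / 1.97
n = 0.4924


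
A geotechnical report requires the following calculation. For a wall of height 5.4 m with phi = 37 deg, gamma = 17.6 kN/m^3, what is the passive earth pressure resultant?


Result: 1032.28 kN/m

Derivation:
Compute passive earth pressure coefficient:
Kp = tan^2(45 + phi/2) = tan^2(63.5) = 4.022791
Compute passive force:
Pp = 0.5 * Kp * gamma * H^2
Pp = 0.5 * 4.022791 * 17.6 * 5.4^2
Pp = 1032.28 kN/m


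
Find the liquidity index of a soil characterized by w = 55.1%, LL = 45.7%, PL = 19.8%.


Result: 1.363

Derivation:
First compute the plasticity index:
PI = LL - PL = 45.7 - 19.8 = 25.9
Then compute the liquidity index:
LI = (w - PL) / PI
LI = (55.1 - 19.8) / 25.9
LI = 1.363


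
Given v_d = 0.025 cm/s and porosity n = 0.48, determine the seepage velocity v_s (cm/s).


Result: 0.05208 cm/s

Derivation:
Using v_s = v_d / n
v_s = 0.025 / 0.48
v_s = 0.05208 cm/s
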